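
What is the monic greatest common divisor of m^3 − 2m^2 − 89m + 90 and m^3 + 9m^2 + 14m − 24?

m − 1

By polynomial division,
  m^3 − 2m^2 − 89m + 90 = (m^3 + 9m^2 + 14m − 24) + (−11m^2 − 103m + 114)
  m^3 + 9m^2 + 14m − 24 = (−(1/11)m + 4/121)(−11m^2 − 103m + 114) + ((3360/121)m − 3360/121)
  −11m^2 − 103m + 114 = (−(1331/3360)m − 2299/560)((3360/121)m − 3360/121) + (0)
Last nonzero remainder: (3360/121)m − 3360/121. Dividing through by 3360/121 gives the monic gcd m − 1.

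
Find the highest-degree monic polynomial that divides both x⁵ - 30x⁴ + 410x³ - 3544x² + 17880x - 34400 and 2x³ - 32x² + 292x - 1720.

x³ - 16x² + 146x - 860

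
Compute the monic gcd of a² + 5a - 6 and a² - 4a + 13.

Euclidean algorithm in ℚ[a]:
  a² + 5a - 6 = (a² - 4a + 13) + (9a - 19)
  a² - 4a + 13 = ((1/9)a - 17/81)(9a - 19) + (730/81)
  9a - 19 = ((729/730)a - 1539/730)(730/81) + (0)
The last nonzero remainder is the constant 730/81, so the polynomials are coprime and gcd = 1.

1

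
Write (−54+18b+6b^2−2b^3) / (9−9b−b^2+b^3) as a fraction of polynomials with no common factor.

Apply the Euclidean algorithm:
  −2b^3+6b^2+18b−54 = (−2)(b^3−b^2−9b+9) + (4b^2−36)
  b^3−b^2−9b+9 = ((1/4)b−1/4)(4b^2−36) + (0)
Last nonzero remainder: 4b^2−36. Dividing through by 4 gives the monic gcd b^2−9.
Cancel b^2−9 from numerator and denominator to get the reduced form.

(6−2b)/(−1+b)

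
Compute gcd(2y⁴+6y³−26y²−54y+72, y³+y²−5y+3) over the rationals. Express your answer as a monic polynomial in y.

y²+2y−3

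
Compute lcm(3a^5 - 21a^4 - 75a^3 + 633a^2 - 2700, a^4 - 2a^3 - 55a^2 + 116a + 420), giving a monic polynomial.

a^6 - 74a^4 + 36a^3 + 1477a^2 - 900a - 6300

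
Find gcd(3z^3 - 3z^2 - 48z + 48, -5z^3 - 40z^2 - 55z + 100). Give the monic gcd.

z^2 + 3z - 4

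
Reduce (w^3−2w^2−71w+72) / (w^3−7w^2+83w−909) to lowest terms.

(w^2+7w−8)/(w^2+2w+101)

Apply the Euclidean algorithm:
  w^3−2w^2−71w+72 = (w^3−7w^2+83w−909) + (5w^2−154w+981)
  w^3−7w^2+83w−909 = ((1/5)w+119/25)(5w^2−154w+981) + ((15496/25)w−139464/25)
  5w^2−154w+981 = ((125/15496)w−2725/15496)((15496/25)w−139464/25) + (0)
Last nonzero remainder: (15496/25)w−139464/25. Dividing through by 15496/25 gives the monic gcd w−9.
Cancel w−9 from numerator and denominator to get the reduced form.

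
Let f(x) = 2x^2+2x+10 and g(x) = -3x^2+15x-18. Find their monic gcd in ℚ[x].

1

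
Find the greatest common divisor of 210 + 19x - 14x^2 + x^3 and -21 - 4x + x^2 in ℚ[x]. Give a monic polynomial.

Apply the Euclidean algorithm:
  x^3 - 14x^2 + 19x + 210 = (x - 10)(x^2 - 4x - 21) + (0)
The last nonzero remainder x^2 - 4x - 21 is already monic.

-21 - 4x + x^2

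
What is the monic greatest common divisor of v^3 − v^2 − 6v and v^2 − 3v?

v^2 − 3v

Repeated division with remainder:
  v^3 − v^2 − 6v = (v + 2)(v^2 − 3v) + (0)
The last nonzero remainder v^2 − 3v is already monic.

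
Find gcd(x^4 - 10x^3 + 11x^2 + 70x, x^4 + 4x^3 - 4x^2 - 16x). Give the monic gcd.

x^2 + 2x

Repeated division with remainder:
  x^4 - 10x^3 + 11x^2 + 70x = (x^4 + 4x^3 - 4x^2 - 16x) + (-14x^3 + 15x^2 + 86x)
  x^4 + 4x^3 - 4x^2 - 16x = (-(1/14)x - 71/196)(-14x^3 + 15x^2 + 86x) + ((1485/196)x^2 + (1485/98)x)
  -14x^3 + 15x^2 + 86x = (-(2744/1485)x + 8428/1485)((1485/196)x^2 + (1485/98)x) + (0)
Last nonzero remainder: (1485/196)x^2 + (1485/98)x. Dividing through by 1485/196 gives the monic gcd x^2 + 2x.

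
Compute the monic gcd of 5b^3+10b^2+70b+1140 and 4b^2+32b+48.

Repeated division with remainder:
  5b^3+10b^2+70b+1140 = ((5/4)b-15/2)(4b^2+32b+48) + (250b+1500)
  4b^2+32b+48 = ((2/125)b+4/125)(250b+1500) + (0)
Last nonzero remainder: 250b+1500. Dividing through by 250 gives the monic gcd b+6.

b+6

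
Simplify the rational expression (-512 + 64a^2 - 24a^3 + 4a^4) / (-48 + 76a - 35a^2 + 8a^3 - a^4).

Repeated division with remainder:
  4a^4 - 24a^3 + 64a^2 - 512 = (-4)(-a^4 + 8a^3 - 35a^2 + 76a - 48) + (8a^3 - 76a^2 + 304a - 704)
  -a^4 + 8a^3 - 35a^2 + 76a - 48 = (-(1/8)a - 3/16)(8a^3 - 76a^2 + 304a - 704) + (-(45/4)a^2 + 45a - 180)
  8a^3 - 76a^2 + 304a - 704 = (-(32/45)a + 176/45)(-(45/4)a^2 + 45a - 180) + (0)
Last nonzero remainder: -(45/4)a^2 + 45a - 180. Dividing through by -45/4 gives the monic gcd a^2 - 4a + 16.
Cancel a^2 - 4a + 16 from numerator and denominator to get the reduced form.

(32 + 8a - 4a^2)/(3 - 4a + a^2)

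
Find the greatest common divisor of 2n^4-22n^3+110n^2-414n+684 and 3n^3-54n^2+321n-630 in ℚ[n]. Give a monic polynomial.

n-6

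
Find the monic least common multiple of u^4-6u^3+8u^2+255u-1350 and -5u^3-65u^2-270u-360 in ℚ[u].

Euclidean algorithm in ℚ[u]:
  u^4-6u^3+8u^2+255u-1350 = (-(1/5)u+19/5)(-5u^3-65u^2-270u-360) + (201u^2+1209u+18)
  -5u^3-65u^2-270u-360 = (-(5/201)u-780/4489)(201u^2+1209u+18) + (-(267000/4489)u-1602000/4489)
  201u^2+1209u+18 = (-(300763/89000)u-4489/89000)(-(267000/4489)u-1602000/4489) + (0)
Last nonzero remainder: -(267000/4489)u-1602000/4489. Dividing through by -267000/4489 gives the monic gcd u+6.
Then lcm(f, g) = f·g / gcd(f, g); expanding and making the result monic gives the answer.

u^6+u^5-22u^4+239u^3+531u^2-6390u-16200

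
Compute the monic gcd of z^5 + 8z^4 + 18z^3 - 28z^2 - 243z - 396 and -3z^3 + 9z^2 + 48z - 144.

Euclidean algorithm in ℚ[z]:
  z^5 + 8z^4 + 18z^3 - 28z^2 - 243z - 396 = (-(1/3)z^2 - (11/3)z - 67/3)(-3z^3 + 9z^2 + 48z - 144) + (301z^2 + 301z - 3612)
  -3z^3 + 9z^2 + 48z - 144 = (-(3/301)z + 12/301)(301z^2 + 301z - 3612) + (0)
Last nonzero remainder: 301z^2 + 301z - 3612. Dividing through by 301 gives the monic gcd z^2 + z - 12.

z^2 + z - 12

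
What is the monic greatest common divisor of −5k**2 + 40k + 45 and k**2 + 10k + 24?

Repeated division with remainder:
  −5k**2 + 40k + 45 = (−5)(k**2 + 10k + 24) + (90k + 165)
  k**2 + 10k + 24 = ((1/90)k + 49/540)(90k + 165) + (325/36)
  90k + 165 = ((648/65)k + 1188/65)(325/36) + (0)
The last nonzero remainder is the constant 325/36, so the polynomials are coprime and gcd = 1.

1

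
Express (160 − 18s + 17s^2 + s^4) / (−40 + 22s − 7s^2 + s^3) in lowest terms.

(16 + 3s + s^2)/(−4 + s)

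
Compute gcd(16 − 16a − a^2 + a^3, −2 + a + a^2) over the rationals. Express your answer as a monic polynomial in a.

−1 + a

By polynomial division,
  a^3 − a^2 − 16a + 16 = (a − 2)(a^2 + a − 2) + (−12a + 12)
  a^2 + a − 2 = (−(1/12)a − 1/6)(−12a + 12) + (0)
Last nonzero remainder: −12a + 12. Dividing through by −12 gives the monic gcd a − 1.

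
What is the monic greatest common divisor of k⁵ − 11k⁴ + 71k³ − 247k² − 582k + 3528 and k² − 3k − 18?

Repeated division with remainder:
  k⁵ − 11k⁴ + 71k³ − 247k² − 582k + 3528 = (k³ − 8k² + 65k − 196)(k² − 3k − 18) + (0)
The last nonzero remainder k² − 3k − 18 is already monic.

k² − 3k − 18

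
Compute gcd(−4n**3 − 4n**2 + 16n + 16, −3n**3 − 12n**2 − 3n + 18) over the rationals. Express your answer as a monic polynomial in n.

Repeated division with remainder:
  −4n**3 − 4n**2 + 16n + 16 = (4/3)(−3n**3 − 12n**2 − 3n + 18) + (12n**2 + 20n − 8)
  −3n**3 − 12n**2 − 3n + 18 = (−(1/4)n − 7/12)(12n**2 + 20n − 8) + ((20/3)n + 40/3)
  12n**2 + 20n − 8 = ((9/5)n − 3/5)((20/3)n + 40/3) + (0)
Last nonzero remainder: (20/3)n + 40/3. Dividing through by 20/3 gives the monic gcd n + 2.

n + 2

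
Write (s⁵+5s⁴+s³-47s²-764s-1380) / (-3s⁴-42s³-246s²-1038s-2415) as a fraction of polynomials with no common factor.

Apply the Euclidean algorithm:
  s⁵+5s⁴+s³-47s²-764s-1380 = (-(1/3)s+3)(-3s⁴-42s³-246s²-1038s-2415) + (45s³+345s²+1545s+5865)
  -3s⁴-42s³-246s²-1038s-2415 = (-(1/15)s-19/45)(45s³+345s²+1545s+5865) + ((8/3)s²+(16/3)s+184/3)
  45s³+345s²+1545s+5865 = ((135/8)s+765/8)((8/3)s²+(16/3)s+184/3) + (0)
Last nonzero remainder: (8/3)s²+(16/3)s+184/3. Dividing through by 8/3 gives the monic gcd s²+2s+23.
Cancel s²+2s+23 from numerator and denominator to get the reduced form.

(-s³-3s²+28s+60)/(3s²+36s+105)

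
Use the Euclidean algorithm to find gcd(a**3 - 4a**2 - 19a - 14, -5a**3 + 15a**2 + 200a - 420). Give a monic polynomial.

a - 7

Euclidean algorithm in ℚ[a]:
  a**3 - 4a**2 - 19a - 14 = (-1/5)(-5a**3 + 15a**2 + 200a - 420) + (-a**2 + 21a - 98)
  -5a**3 + 15a**2 + 200a - 420 = (5a + 90)(-a**2 + 21a - 98) + (-1200a + 8400)
  -a**2 + 21a - 98 = ((1/1200)a - 7/600)(-1200a + 8400) + (0)
Last nonzero remainder: -1200a + 8400. Dividing through by -1200 gives the monic gcd a - 7.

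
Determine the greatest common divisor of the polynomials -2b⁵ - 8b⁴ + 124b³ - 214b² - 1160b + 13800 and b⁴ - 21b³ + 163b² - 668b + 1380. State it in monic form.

By polynomial division,
  -2b⁵ - 8b⁴ + 124b³ - 214b² - 1160b + 13800 = (-2b - 50)(b⁴ - 21b³ + 163b² - 668b + 1380) + (-600b³ + 6600b² - 31800b + 82800)
  b⁴ - 21b³ + 163b² - 668b + 1380 = (-(1/600)b + 1/60)(-600b³ + 6600b² - 31800b + 82800) + (0)
Last nonzero remainder: -600b³ + 6600b² - 31800b + 82800. Dividing through by -600 gives the monic gcd b³ - 11b² + 53b - 138.

b³ - 11b² + 53b - 138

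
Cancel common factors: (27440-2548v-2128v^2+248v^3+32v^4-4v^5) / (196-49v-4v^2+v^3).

Euclidean algorithm in ℚ[v]:
  -4v^5+32v^4+248v^3-2128v^2-2548v+27440 = (-4v^2+16v+116)(v^3-4v^2-49v+196) + (-96v^2+4704)
  v^3-4v^2-49v+196 = (-(1/96)v+1/24)(-96v^2+4704) + (0)
Last nonzero remainder: -96v^2+4704. Dividing through by -96 gives the monic gcd v^2-49.
Cancel v^2-49 from numerator and denominator to get the reduced form.

(-560+52v+32v^2-4v^3)/(-4+v)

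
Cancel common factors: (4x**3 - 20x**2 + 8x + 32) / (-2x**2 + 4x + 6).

(-2x**2 + 12x - 16)/(x - 3)

Euclidean algorithm in ℚ[x]:
  4x**3 - 20x**2 + 8x + 32 = (-2x + 6)(-2x**2 + 4x + 6) + (-4x - 4)
  -2x**2 + 4x + 6 = ((1/2)x - 3/2)(-4x - 4) + (0)
Last nonzero remainder: -4x - 4. Dividing through by -4 gives the monic gcd x + 1.
Cancel x + 1 from numerator and denominator to get the reduced form.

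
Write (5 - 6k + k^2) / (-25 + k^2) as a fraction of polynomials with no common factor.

By polynomial division,
  k^2 - 6k + 5 = (k^2 - 25) + (-6k + 30)
  k^2 - 25 = (-(1/6)k - 5/6)(-6k + 30) + (0)
Last nonzero remainder: -6k + 30. Dividing through by -6 gives the monic gcd k - 5.
Cancel k - 5 from numerator and denominator to get the reduced form.

(-1 + k)/(5 + k)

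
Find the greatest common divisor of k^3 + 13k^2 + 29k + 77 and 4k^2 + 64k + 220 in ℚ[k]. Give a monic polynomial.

k + 11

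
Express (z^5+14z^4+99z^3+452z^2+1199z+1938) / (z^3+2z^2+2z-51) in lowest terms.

By polynomial division,
  z^5+14z^4+99z^3+452z^2+1199z+1938 = (z^2+12z+73)(z^3+2z^2+2z-51) + (333z^2+1665z+5661)
  z^3+2z^2+2z-51 = ((1/333)z-1/111)(333z^2+1665z+5661) + (0)
Last nonzero remainder: 333z^2+1665z+5661. Dividing through by 333 gives the monic gcd z^2+5z+17.
Cancel z^2+5z+17 from numerator and denominator to get the reduced form.

(z^3+9z^2+37z+114)/(z-3)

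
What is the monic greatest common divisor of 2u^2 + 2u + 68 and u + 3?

Apply the Euclidean algorithm:
  2u^2 + 2u + 68 = (2u − 4)(u + 3) + (80)
  u + 3 = ((1/80)u + 3/80)(80) + (0)
The last nonzero remainder is the constant 80, so the polynomials are coprime and gcd = 1.

1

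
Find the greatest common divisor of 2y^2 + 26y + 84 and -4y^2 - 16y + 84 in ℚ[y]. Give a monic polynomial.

y + 7

Apply the Euclidean algorithm:
  2y^2 + 26y + 84 = (-1/2)(-4y^2 - 16y + 84) + (18y + 126)
  -4y^2 - 16y + 84 = (-(2/9)y + 2/3)(18y + 126) + (0)
Last nonzero remainder: 18y + 126. Dividing through by 18 gives the monic gcd y + 7.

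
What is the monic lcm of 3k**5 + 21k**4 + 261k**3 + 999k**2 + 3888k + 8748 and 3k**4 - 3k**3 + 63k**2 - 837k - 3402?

Apply the Euclidean algorithm:
  3k**5 + 21k**4 + 261k**3 + 999k**2 + 3888k + 8748 = (k + 8)(3k**4 - 3k**3 + 63k**2 - 837k - 3402) + (222k**3 + 1332k**2 + 13986k + 35964)
  3k**4 - 3k**3 + 63k**2 - 837k - 3402 = ((1/74)k - 7/74)(222k**3 + 1332k**2 + 13986k + 35964) + (0)
Last nonzero remainder: 222k**3 + 1332k**2 + 13986k + 35964. Dividing through by 222 gives the monic gcd k**3 + 6k**2 + 63k + 162.
Then lcm(f, g) = f·g / gcd(f, g); expanding and making the result monic gives the answer.

k**6 + 38k**4 - 276k**3 - 1035k**2 - 6156k - 20412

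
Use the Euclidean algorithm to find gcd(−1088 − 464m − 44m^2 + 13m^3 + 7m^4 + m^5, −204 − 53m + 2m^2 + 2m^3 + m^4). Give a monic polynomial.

Repeated division with remainder:
  m^5 + 7m^4 + 13m^3 − 44m^2 − 464m − 1088 = (m + 5)(m^4 + 2m^3 + 2m^2 − 53m − 204) + (m^3 − m^2 + 5m − 68)
  m^4 + 2m^3 + 2m^2 − 53m − 204 = (m + 3)(m^3 − m^2 + 5m − 68) + (0)
The last nonzero remainder m^3 − m^2 + 5m − 68 is already monic.

−68 + 5m − m^2 + m^3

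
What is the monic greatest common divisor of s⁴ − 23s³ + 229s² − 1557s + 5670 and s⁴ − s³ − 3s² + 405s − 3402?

s² − 4s + 63

By polynomial division,
  s⁴ − 23s³ + 229s² − 1557s + 5670 = (s⁴ − s³ − 3s² + 405s − 3402) + (−22s³ + 232s² − 1962s + 9072)
  s⁴ − s³ − 3s² + 405s − 3402 = (−(1/22)s − 105/242)(−22s³ + 232s² − 1962s + 9072) + ((1026/121)s² − (4104/121)s + 64638/121)
  −22s³ + 232s² − 1962s + 9072 = (−(1331/513)s + 968/57)((1026/121)s² − (4104/121)s + 64638/121) + (0)
Last nonzero remainder: (1026/121)s² − (4104/121)s + 64638/121. Dividing through by 1026/121 gives the monic gcd s² − 4s + 63.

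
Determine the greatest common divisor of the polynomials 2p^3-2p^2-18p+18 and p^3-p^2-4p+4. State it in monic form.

p-1

Repeated division with remainder:
  2p^3-2p^2-18p+18 = (2)(p^3-p^2-4p+4) + (-10p+10)
  p^3-p^2-4p+4 = (-(1/10)p^2+2/5)(-10p+10) + (0)
Last nonzero remainder: -10p+10. Dividing through by -10 gives the monic gcd p-1.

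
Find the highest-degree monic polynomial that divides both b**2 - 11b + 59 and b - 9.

1

Repeated division with remainder:
  b**2 - 11b + 59 = (b - 2)(b - 9) + (41)
  b - 9 = ((1/41)b - 9/41)(41) + (0)
The last nonzero remainder is the constant 41, so the polynomials are coprime and gcd = 1.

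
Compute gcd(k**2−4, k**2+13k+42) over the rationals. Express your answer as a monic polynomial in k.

1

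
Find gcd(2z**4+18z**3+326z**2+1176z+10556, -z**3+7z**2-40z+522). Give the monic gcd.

z**2+2z+58

Repeated division with remainder:
  2z**4+18z**3+326z**2+1176z+10556 = (-2z-32)(-z**3+7z**2-40z+522) + (470z**2+940z+27260)
  -z**3+7z**2-40z+522 = (-(1/470)z+9/470)(470z**2+940z+27260) + (0)
Last nonzero remainder: 470z**2+940z+27260. Dividing through by 470 gives the monic gcd z**2+2z+58.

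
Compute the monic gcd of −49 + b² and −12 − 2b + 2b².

Repeated division with remainder:
  b² − 49 = (1/2)(2b² − 2b − 12) + (b − 43)
  2b² − 2b − 12 = (2b + 84)(b − 43) + (3600)
  b − 43 = ((1/3600)b − 43/3600)(3600) + (0)
The last nonzero remainder is the constant 3600, so the polynomials are coprime and gcd = 1.

1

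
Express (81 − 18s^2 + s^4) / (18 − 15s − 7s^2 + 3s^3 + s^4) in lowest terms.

(9 − 6s + s^2)/(2 − 3s + s^2)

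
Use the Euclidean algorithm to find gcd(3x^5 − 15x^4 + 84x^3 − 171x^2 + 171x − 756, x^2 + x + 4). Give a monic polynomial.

x^2 + x + 4

Euclidean algorithm in ℚ[x]:
  3x^5 − 15x^4 + 84x^3 − 171x^2 + 171x − 756 = (3x^3 − 18x^2 + 90x − 189)(x^2 + x + 4) + (0)
The last nonzero remainder x^2 + x + 4 is already monic.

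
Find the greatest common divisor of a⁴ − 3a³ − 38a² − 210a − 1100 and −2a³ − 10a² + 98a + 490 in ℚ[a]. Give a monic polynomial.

a + 5

Euclidean algorithm in ℚ[a]:
  a⁴ − 3a³ − 38a² − 210a − 1100 = (−(1/2)a + 4)(−2a³ − 10a² + 98a + 490) + (51a² − 357a − 3060)
  −2a³ − 10a² + 98a + 490 = (−(2/51)a − 8/17)(51a² − 357a − 3060) + (−190a − 950)
  51a² − 357a − 3060 = (−(51/190)a + 306/95)(−190a − 950) + (0)
Last nonzero remainder: −190a − 950. Dividing through by −190 gives the monic gcd a + 5.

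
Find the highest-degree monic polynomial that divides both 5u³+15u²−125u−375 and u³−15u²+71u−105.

u−5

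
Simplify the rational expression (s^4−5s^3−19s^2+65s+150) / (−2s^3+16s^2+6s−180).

(−s^2+3s+10)/(2s−12)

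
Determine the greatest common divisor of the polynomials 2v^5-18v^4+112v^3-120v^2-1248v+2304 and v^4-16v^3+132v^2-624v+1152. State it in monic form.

Repeated division with remainder:
  2v^5-18v^4+112v^3-120v^2-1248v+2304 = (2v+14)(v^4-16v^3+132v^2-624v+1152) + (72v^3-720v^2+5184v-13824)
  v^4-16v^3+132v^2-624v+1152 = ((1/72)v-1/12)(72v^3-720v^2+5184v-13824) + (0)
Last nonzero remainder: 72v^3-720v^2+5184v-13824. Dividing through by 72 gives the monic gcd v^3-10v^2+72v-192.

v^3-10v^2+72v-192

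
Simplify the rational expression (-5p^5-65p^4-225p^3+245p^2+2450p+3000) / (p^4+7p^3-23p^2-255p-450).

(-5p^3-15p^2+50p+120)/(p^2-3p-18)

Repeated division with remainder:
  -5p^5-65p^4-225p^3+245p^2+2450p+3000 = (-5p-30)(p^4+7p^3-23p^2-255p-450) + (-130p^3-1720p^2-7450p-10500)
  p^4+7p^3-23p^2-255p-450 = (-(1/130)p+81/1690)(-130p^3-1720p^2-7450p-10500) + ((360/169)p^2+(3600/169)p+9000/169)
  -130p^3-1720p^2-7450p-10500 = (-(2197/36)p-1183/6)((360/169)p^2+(3600/169)p+9000/169) + (0)
Last nonzero remainder: (360/169)p^2+(3600/169)p+9000/169. Dividing through by 360/169 gives the monic gcd p^2+10p+25.
Cancel p^2+10p+25 from numerator and denominator to get the reduced form.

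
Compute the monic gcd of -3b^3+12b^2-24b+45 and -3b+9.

b-3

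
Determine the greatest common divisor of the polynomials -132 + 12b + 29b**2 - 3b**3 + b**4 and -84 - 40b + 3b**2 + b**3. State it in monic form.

2 + b

By polynomial division,
  b**4 - 3b**3 + 29b**2 + 12b - 132 = (b - 6)(b**3 + 3b**2 - 40b - 84) + (87b**2 - 144b - 636)
  b**3 + 3b**2 - 40b - 84 = ((1/87)b + 45/841)(87b**2 - 144b - 636) + (-(21012/841)b - 42024/841)
  87b**2 - 144b - 636 = (-(24389/7004)b + 44573/3502)(-(21012/841)b - 42024/841) + (0)
Last nonzero remainder: -(21012/841)b - 42024/841. Dividing through by -21012/841 gives the monic gcd b + 2.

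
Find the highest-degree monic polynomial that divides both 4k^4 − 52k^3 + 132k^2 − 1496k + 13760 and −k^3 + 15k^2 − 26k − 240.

k^2 − 18k + 80

Apply the Euclidean algorithm:
  4k^4 − 52k^3 + 132k^2 − 1496k + 13760 = (−4k − 8)(−k^3 + 15k^2 − 26k − 240) + (148k^2 − 2664k + 11840)
  −k^3 + 15k^2 − 26k − 240 = (−(1/148)k − 3/148)(148k^2 − 2664k + 11840) + (0)
Last nonzero remainder: 148k^2 − 2664k + 11840. Dividing through by 148 gives the monic gcd k^2 − 18k + 80.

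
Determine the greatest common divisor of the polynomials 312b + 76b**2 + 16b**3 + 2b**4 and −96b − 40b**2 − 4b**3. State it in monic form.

Apply the Euclidean algorithm:
  2b**4 + 16b**3 + 76b**2 + 312b = (−(1/2)b + 1)(−4b**3 − 40b**2 − 96b) + (68b**2 + 408b)
  −4b**3 − 40b**2 − 96b = (−(1/17)b − 4/17)(68b**2 + 408b) + (0)
Last nonzero remainder: 68b**2 + 408b. Dividing through by 68 gives the monic gcd b**2 + 6b.

6b + b**2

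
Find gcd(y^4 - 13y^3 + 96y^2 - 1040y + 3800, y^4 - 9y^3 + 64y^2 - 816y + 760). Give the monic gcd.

y^3 - 8y^2 + 56y - 760

Euclidean algorithm in ℚ[y]:
  y^4 - 13y^3 + 96y^2 - 1040y + 3800 = (y^4 - 9y^3 + 64y^2 - 816y + 760) + (-4y^3 + 32y^2 - 224y + 3040)
  y^4 - 9y^3 + 64y^2 - 816y + 760 = (-(1/4)y + 1/4)(-4y^3 + 32y^2 - 224y + 3040) + (0)
Last nonzero remainder: -4y^3 + 32y^2 - 224y + 3040. Dividing through by -4 gives the monic gcd y^3 - 8y^2 + 56y - 760.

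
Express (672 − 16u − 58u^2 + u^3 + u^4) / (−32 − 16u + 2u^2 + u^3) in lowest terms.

(−42 + u + u^2)/(2 + u)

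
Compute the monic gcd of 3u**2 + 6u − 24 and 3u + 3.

Euclidean algorithm in ℚ[u]:
  3u**2 + 6u − 24 = (u + 1)(3u + 3) + (−27)
  3u + 3 = (−(1/9)u − 1/9)(−27) + (0)
The last nonzero remainder is the constant −27, so the polynomials are coprime and gcd = 1.

1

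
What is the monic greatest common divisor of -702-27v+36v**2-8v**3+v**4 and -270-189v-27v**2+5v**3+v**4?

-18-3v+v**2

Apply the Euclidean algorithm:
  v**4-8v**3+36v**2-27v-702 = (v**4+5v**3-27v**2-189v-270) + (-13v**3+63v**2+162v-432)
  v**4+5v**3-27v**2-189v-270 = (-(1/13)v-128/169)(-13v**3+63v**2+162v-432) + ((5607/169)v**2-(16821/169)v-100926/169)
  -13v**3+63v**2+162v-432 = (-(2197/5607)v+1352/1869)((5607/169)v**2-(16821/169)v-100926/169) + (0)
Last nonzero remainder: (5607/169)v**2-(16821/169)v-100926/169. Dividing through by 5607/169 gives the monic gcd v**2-3v-18.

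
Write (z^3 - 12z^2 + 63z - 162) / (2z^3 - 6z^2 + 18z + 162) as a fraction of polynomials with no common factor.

(z - 6)/(2z + 6)

By polynomial division,
  z^3 - 12z^2 + 63z - 162 = (1/2)(2z^3 - 6z^2 + 18z + 162) + (-9z^2 + 54z - 243)
  2z^3 - 6z^2 + 18z + 162 = (-(2/9)z - 2/3)(-9z^2 + 54z - 243) + (0)
Last nonzero remainder: -9z^2 + 54z - 243. Dividing through by -9 gives the monic gcd z^2 - 6z + 27.
Cancel z^2 - 6z + 27 from numerator and denominator to get the reduced form.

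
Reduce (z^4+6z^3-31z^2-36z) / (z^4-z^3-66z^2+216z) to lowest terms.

(z+1)/(z-6)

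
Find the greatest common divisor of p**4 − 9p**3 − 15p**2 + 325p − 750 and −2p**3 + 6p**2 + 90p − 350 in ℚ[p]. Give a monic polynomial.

p**2 − 10p + 25

Euclidean algorithm in ℚ[p]:
  p**4 − 9p**3 − 15p**2 + 325p − 750 = (−(1/2)p + 3)(−2p**3 + 6p**2 + 90p − 350) + (12p**2 − 120p + 300)
  −2p**3 + 6p**2 + 90p − 350 = (−(1/6)p − 7/6)(12p**2 − 120p + 300) + (0)
Last nonzero remainder: 12p**2 − 120p + 300. Dividing through by 12 gives the monic gcd p**2 − 10p + 25.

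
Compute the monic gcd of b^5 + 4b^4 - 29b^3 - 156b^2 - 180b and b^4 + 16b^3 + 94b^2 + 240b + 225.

b^2 + 8b + 15

Euclidean algorithm in ℚ[b]:
  b^5 + 4b^4 - 29b^3 - 156b^2 - 180b = (b - 12)(b^4 + 16b^3 + 94b^2 + 240b + 225) + (69b^3 + 732b^2 + 2475b + 2700)
  b^4 + 16b^3 + 94b^2 + 240b + 225 = ((1/69)b + 124/1587)(69b^3 + 732b^2 + 2475b + 2700) + ((495/529)b^2 + (3960/529)b + 7425/529)
  69b^3 + 732b^2 + 2475b + 2700 = ((12167/165)b + 2116/11)((495/529)b^2 + (3960/529)b + 7425/529) + (0)
Last nonzero remainder: (495/529)b^2 + (3960/529)b + 7425/529. Dividing through by 495/529 gives the monic gcd b^2 + 8b + 15.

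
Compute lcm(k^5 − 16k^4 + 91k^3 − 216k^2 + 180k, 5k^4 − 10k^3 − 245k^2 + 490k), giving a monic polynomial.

Apply the Euclidean algorithm:
  k^5 − 16k^4 + 91k^3 − 216k^2 + 180k = ((1/5)k − 14/5)(5k^4 − 10k^3 − 245k^2 + 490k) + (112k^3 − 1000k^2 + 1552k)
  5k^4 − 10k^3 − 245k^2 + 490k = ((5/112)k + 485/1568)(112k^3 − 1000k^2 + 1552k) + (−(975/196)k^2 + (975/98)k)
  112k^3 − 1000k^2 + 1552k = (−(21952/975)k + 152096/975)(−(975/196)k^2 + (975/98)k) + (0)
Last nonzero remainder: −(975/196)k^2 + (975/98)k. Dividing through by −975/196 gives the monic gcd k^2 − 2k.
Then lcm(f, g) = f·g / gcd(f, g); expanding and making the result monic gives the answer.

k^7 − 16k^6 + 42k^5 + 568k^4 − 4279k^3 + 10584k^2 − 8820k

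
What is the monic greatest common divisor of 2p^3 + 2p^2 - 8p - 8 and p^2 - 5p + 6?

Repeated division with remainder:
  2p^3 + 2p^2 - 8p - 8 = (2p + 12)(p^2 - 5p + 6) + (40p - 80)
  p^2 - 5p + 6 = ((1/40)p - 3/40)(40p - 80) + (0)
Last nonzero remainder: 40p - 80. Dividing through by 40 gives the monic gcd p - 2.

p - 2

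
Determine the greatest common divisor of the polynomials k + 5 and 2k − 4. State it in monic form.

1

Repeated division with remainder:
  k + 5 = (1/2)(2k − 4) + (7)
  2k − 4 = ((2/7)k − 4/7)(7) + (0)
The last nonzero remainder is the constant 7, so the polynomials are coprime and gcd = 1.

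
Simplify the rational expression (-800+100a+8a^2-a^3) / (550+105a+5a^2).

(-80+18a-a^2)/(55+5a)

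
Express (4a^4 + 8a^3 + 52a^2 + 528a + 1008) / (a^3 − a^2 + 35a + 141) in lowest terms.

Repeated division with remainder:
  4a^4 + 8a^3 + 52a^2 + 528a + 1008 = (4a + 12)(a^3 − a^2 + 35a + 141) + (−76a^2 − 456a − 684)
  a^3 − a^2 + 35a + 141 = (−(1/76)a + 7/76)(−76a^2 − 456a − 684) + (68a + 204)
  −76a^2 − 456a − 684 = (−(19/17)a − 57/17)(68a + 204) + (0)
Last nonzero remainder: 68a + 204. Dividing through by 68 gives the monic gcd a + 3.
Cancel a + 3 from numerator and denominator to get the reduced form.

(4a^3 − 4a^2 + 64a + 336)/(a^2 − 4a + 47)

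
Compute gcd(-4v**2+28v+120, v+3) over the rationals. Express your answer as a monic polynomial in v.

Euclidean algorithm in ℚ[v]:
  -4v**2+28v+120 = (-4v+40)(v+3) + (0)
The last nonzero remainder v+3 is already monic.

v+3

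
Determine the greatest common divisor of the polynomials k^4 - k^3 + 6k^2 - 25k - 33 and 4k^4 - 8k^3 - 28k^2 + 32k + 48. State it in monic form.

k^2 - 2k - 3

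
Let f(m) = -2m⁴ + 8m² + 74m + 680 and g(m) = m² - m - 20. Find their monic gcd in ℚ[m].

Euclidean algorithm in ℚ[m]:
  -2m⁴ + 8m² + 74m + 680 = (-2m² - 2m - 34)(m² - m - 20) + (0)
The last nonzero remainder m² - m - 20 is already monic.

m² - m - 20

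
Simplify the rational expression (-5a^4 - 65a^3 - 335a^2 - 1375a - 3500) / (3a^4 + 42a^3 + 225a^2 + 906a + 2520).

(-5a - 25)/(3a + 18)

By polynomial division,
  -5a^4 - 65a^3 - 335a^2 - 1375a - 3500 = (-5/3)(3a^4 + 42a^3 + 225a^2 + 906a + 2520) + (5a^3 + 40a^2 + 135a + 700)
  3a^4 + 42a^3 + 225a^2 + 906a + 2520 = ((3/5)a + 18/5)(5a^3 + 40a^2 + 135a + 700) + (0)
Last nonzero remainder: 5a^3 + 40a^2 + 135a + 700. Dividing through by 5 gives the monic gcd a^3 + 8a^2 + 27a + 140.
Cancel a^3 + 8a^2 + 27a + 140 from numerator and denominator to get the reduced form.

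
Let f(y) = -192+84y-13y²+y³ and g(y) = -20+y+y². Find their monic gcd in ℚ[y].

By polynomial division,
  y³-13y²+84y-192 = (y-14)(y²+y-20) + (118y-472)
  y²+y-20 = ((1/118)y+5/118)(118y-472) + (0)
Last nonzero remainder: 118y-472. Dividing through by 118 gives the monic gcd y-4.

-4+y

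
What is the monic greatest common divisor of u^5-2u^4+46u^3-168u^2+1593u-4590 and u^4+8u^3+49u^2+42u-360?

u^2+6u+45

Repeated division with remainder:
  u^5-2u^4+46u^3-168u^2+1593u-4590 = (u-10)(u^4+8u^3+49u^2+42u-360) + (77u^3+280u^2+2373u-8190)
  u^4+8u^3+49u^2+42u-360 = ((1/77)u+48/847)(77u^3+280u^2+2373u-8190) + ((280/121)u^2+(1680/121)u+12600/121)
  77u^3+280u^2+2373u-8190 = ((1331/40)u-1573/20)((280/121)u^2+(1680/121)u+12600/121) + (0)
Last nonzero remainder: (280/121)u^2+(1680/121)u+12600/121. Dividing through by 280/121 gives the monic gcd u^2+6u+45.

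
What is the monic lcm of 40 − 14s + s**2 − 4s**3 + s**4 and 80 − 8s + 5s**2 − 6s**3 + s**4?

By polynomial division,
  s**4 − 4s**3 + s**2 − 14s + 40 = (s**4 − 6s**3 + 5s**2 − 8s + 80) + (2s**3 − 4s**2 − 6s − 40)
  s**4 − 6s**3 + 5s**2 − 8s + 80 = ((1/2)s − 2)(2s**3 − 4s**2 − 6s − 40) + (0)
Last nonzero remainder: 2s**3 − 4s**2 − 6s − 40. Dividing through by 2 gives the monic gcd s**3 − 2s**2 − 3s − 20.
Then lcm(f, g) = f·g / gcd(f, g); expanding and making the result monic gives the answer.

−160 + 96s − 18s**2 + 17s**3 − 8s**4 + s**5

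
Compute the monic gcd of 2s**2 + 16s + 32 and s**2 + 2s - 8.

Apply the Euclidean algorithm:
  2s**2 + 16s + 32 = (2)(s**2 + 2s - 8) + (12s + 48)
  s**2 + 2s - 8 = ((1/12)s - 1/6)(12s + 48) + (0)
Last nonzero remainder: 12s + 48. Dividing through by 12 gives the monic gcd s + 4.

s + 4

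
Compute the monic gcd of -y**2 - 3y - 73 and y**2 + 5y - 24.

Apply the Euclidean algorithm:
  -y**2 - 3y - 73 = (-1)(y**2 + 5y - 24) + (2y - 97)
  y**2 + 5y - 24 = ((1/2)y + 107/4)(2y - 97) + (10283/4)
  2y - 97 = ((8/10283)y - 388/10283)(10283/4) + (0)
The last nonzero remainder is the constant 10283/4, so the polynomials are coprime and gcd = 1.

1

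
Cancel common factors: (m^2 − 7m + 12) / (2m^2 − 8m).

(m − 3)/(2m)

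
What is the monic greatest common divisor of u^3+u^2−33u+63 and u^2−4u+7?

1

Repeated division with remainder:
  u^3+u^2−33u+63 = (u+5)(u^2−4u+7) + (−20u+28)
  u^2−4u+7 = (−(1/20)u+13/100)(−20u+28) + (84/25)
  −20u+28 = (−(125/21)u+25/3)(84/25) + (0)
The last nonzero remainder is the constant 84/25, so the polynomials are coprime and gcd = 1.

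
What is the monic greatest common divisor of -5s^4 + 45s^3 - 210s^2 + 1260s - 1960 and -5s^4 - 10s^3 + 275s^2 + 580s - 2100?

Repeated division with remainder:
  -5s^4 + 45s^3 - 210s^2 + 1260s - 1960 = (-5s^4 - 10s^3 + 275s^2 + 580s - 2100) + (55s^3 - 485s^2 + 680s + 140)
  -5s^4 - 10s^3 + 275s^2 + 580s - 2100 = (-(1/11)s - 119/121)(55s^3 - 485s^2 + 680s + 140) + (-(16960/121)s^2 + (152640/121)s - 237440/121)
  55s^3 - 485s^2 + 680s + 140 = (-(1331/3392)s - 121/1696)(-(16960/121)s^2 + (152640/121)s - 237440/121) + (0)
Last nonzero remainder: -(16960/121)s^2 + (152640/121)s - 237440/121. Dividing through by -16960/121 gives the monic gcd s^2 - 9s + 14.

s^2 - 9s + 14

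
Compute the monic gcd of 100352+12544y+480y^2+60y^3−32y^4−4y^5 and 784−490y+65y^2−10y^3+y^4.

Apply the Euclidean algorithm:
  −4y^5−32y^4+60y^3+480y^2+12544y+100352 = (−4y−72)(y^4−10y^3+65y^2−490y+784) + (−400y^3+3200y^2−19600y+156800)
  y^4−10y^3+65y^2−490y+784 = (−(1/400)y+1/200)(−400y^3+3200y^2−19600y+156800) + (0)
Last nonzero remainder: −400y^3+3200y^2−19600y+156800. Dividing through by −400 gives the monic gcd y^3−8y^2+49y−392.

−392+49y−8y^2+y^3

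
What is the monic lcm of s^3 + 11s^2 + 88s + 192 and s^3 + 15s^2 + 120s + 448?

s^4 + 18s^3 + 165s^2 + 808s + 1344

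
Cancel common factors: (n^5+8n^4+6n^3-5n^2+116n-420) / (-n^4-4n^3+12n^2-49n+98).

Apply the Euclidean algorithm:
  n^5+8n^4+6n^3-5n^2+116n-420 = (-n-4)(-n^4-4n^3+12n^2-49n+98) + (2n^3-6n^2+18n-28)
  -n^4-4n^3+12n^2-49n+98 = (-(1/2)n-7/2)(2n^3-6n^2+18n-28) + (0)
Last nonzero remainder: 2n^3-6n^2+18n-28. Dividing through by 2 gives the monic gcd n^3-3n^2+9n-14.
Cancel n^3-3n^2+9n-14 from numerator and denominator to get the reduced form.

(-n^2-11n-30)/(n+7)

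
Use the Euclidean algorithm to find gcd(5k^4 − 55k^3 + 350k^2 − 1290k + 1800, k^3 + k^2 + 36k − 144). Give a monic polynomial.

k − 3

Apply the Euclidean algorithm:
  5k^4 − 55k^3 + 350k^2 − 1290k + 1800 = (5k − 60)(k^3 + k^2 + 36k − 144) + (230k^2 + 1590k − 6840)
  k^3 + k^2 + 36k − 144 = ((1/230)k − 68/2645)(230k^2 + 1590k − 6840) + ((56400/529)k − 169200/529)
  230k^2 + 1590k − 6840 = ((12167/5640)k + 10051/470)((56400/529)k − 169200/529) + (0)
Last nonzero remainder: (56400/529)k − 169200/529. Dividing through by 56400/529 gives the monic gcd k − 3.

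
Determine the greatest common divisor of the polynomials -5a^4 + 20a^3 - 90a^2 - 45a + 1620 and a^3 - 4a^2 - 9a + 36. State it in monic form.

a^2 - a - 12

Euclidean algorithm in ℚ[a]:
  -5a^4 + 20a^3 - 90a^2 - 45a + 1620 = (-5a)(a^3 - 4a^2 - 9a + 36) + (-135a^2 + 135a + 1620)
  a^3 - 4a^2 - 9a + 36 = (-(1/135)a + 1/45)(-135a^2 + 135a + 1620) + (0)
Last nonzero remainder: -135a^2 + 135a + 1620. Dividing through by -135 gives the monic gcd a^2 - a - 12.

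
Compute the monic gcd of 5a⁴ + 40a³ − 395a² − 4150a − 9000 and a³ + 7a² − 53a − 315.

a² + 14a + 45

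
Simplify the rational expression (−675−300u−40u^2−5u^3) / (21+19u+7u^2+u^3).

(−225−25u−5u^2)/(7+4u+u^2)

Apply the Euclidean algorithm:
  −5u^3−40u^2−300u−675 = (−5)(u^3+7u^2+19u+21) + (−5u^2−205u−570)
  u^3+7u^2+19u+21 = (−(1/5)u+34/5)(−5u^2−205u−570) + (1299u+3897)
  −5u^2−205u−570 = (−(5/1299)u−190/1299)(1299u+3897) + (0)
Last nonzero remainder: 1299u+3897. Dividing through by 1299 gives the monic gcd u+3.
Cancel u+3 from numerator and denominator to get the reduced form.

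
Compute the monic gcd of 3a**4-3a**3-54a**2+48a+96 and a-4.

a-4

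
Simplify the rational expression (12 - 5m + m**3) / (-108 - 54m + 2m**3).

(4 - 3m + m**2)/(-36 - 6m + 2m**2)

Repeated division with remainder:
  m**3 - 5m + 12 = (1/2)(2m**3 - 54m - 108) + (22m + 66)
  2m**3 - 54m - 108 = ((1/11)m**2 - (3/11)m - 18/11)(22m + 66) + (0)
Last nonzero remainder: 22m + 66. Dividing through by 22 gives the monic gcd m + 3.
Cancel m + 3 from numerator and denominator to get the reduced form.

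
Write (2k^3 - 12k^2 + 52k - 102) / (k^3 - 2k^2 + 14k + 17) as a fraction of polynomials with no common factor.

Apply the Euclidean algorithm:
  2k^3 - 12k^2 + 52k - 102 = (2)(k^3 - 2k^2 + 14k + 17) + (-8k^2 + 24k - 136)
  k^3 - 2k^2 + 14k + 17 = (-(1/8)k - 1/8)(-8k^2 + 24k - 136) + (0)
Last nonzero remainder: -8k^2 + 24k - 136. Dividing through by -8 gives the monic gcd k^2 - 3k + 17.
Cancel k^2 - 3k + 17 from numerator and denominator to get the reduced form.

(2k - 6)/(k + 1)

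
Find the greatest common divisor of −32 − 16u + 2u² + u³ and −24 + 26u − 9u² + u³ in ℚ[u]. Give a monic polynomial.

−4 + u

Repeated division with remainder:
  u³ + 2u² − 16u − 32 = (u³ − 9u² + 26u − 24) + (11u² − 42u − 8)
  u³ − 9u² + 26u − 24 = ((1/11)u − 57/121)(11u² − 42u − 8) + ((840/121)u − 3360/121)
  11u² − 42u − 8 = ((1331/840)u + 121/420)((840/121)u − 3360/121) + (0)
Last nonzero remainder: (840/121)u − 3360/121. Dividing through by 840/121 gives the monic gcd u − 4.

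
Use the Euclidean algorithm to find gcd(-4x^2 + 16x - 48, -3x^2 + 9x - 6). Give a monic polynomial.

1

Euclidean algorithm in ℚ[x]:
  -4x^2 + 16x - 48 = (4/3)(-3x^2 + 9x - 6) + (4x - 40)
  -3x^2 + 9x - 6 = (-(3/4)x - 21/4)(4x - 40) + (-216)
  4x - 40 = (-(1/54)x + 5/27)(-216) + (0)
The last nonzero remainder is the constant -216, so the polynomials are coprime and gcd = 1.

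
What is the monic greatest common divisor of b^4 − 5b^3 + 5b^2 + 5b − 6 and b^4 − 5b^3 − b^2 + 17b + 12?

Euclidean algorithm in ℚ[b]:
  b^4 − 5b^3 + 5b^2 + 5b − 6 = (b^4 − 5b^3 − b^2 + 17b + 12) + (6b^2 − 12b − 18)
  b^4 − 5b^3 − b^2 + 17b + 12 = ((1/6)b^2 − (1/2)b − 2/3)(6b^2 − 12b − 18) + (0)
Last nonzero remainder: 6b^2 − 12b − 18. Dividing through by 6 gives the monic gcd b^2 − 2b − 3.

b^2 − 2b − 3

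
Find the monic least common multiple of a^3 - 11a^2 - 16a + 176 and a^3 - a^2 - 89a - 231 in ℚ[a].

a^5 - a^4 - 105a^3 - 215a^2 + 1424a + 3696

Apply the Euclidean algorithm:
  a^3 - 11a^2 - 16a + 176 = (a^3 - a^2 - 89a - 231) + (-10a^2 + 73a + 407)
  a^3 - a^2 - 89a - 231 = (-(1/10)a - 63/100)(-10a^2 + 73a + 407) + (-(231/100)a + 2541/100)
  -10a^2 + 73a + 407 = ((1000/231)a + 3700/231)(-(231/100)a + 2541/100) + (0)
Last nonzero remainder: -(231/100)a + 2541/100. Dividing through by -231/100 gives the monic gcd a - 11.
Then lcm(f, g) = f·g / gcd(f, g); expanding and making the result monic gives the answer.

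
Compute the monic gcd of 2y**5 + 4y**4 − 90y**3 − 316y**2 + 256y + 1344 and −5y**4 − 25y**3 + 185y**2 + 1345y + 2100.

y**3 − 37y − 84

Repeated division with remainder:
  2y**5 + 4y**4 − 90y**3 − 316y**2 + 256y + 1344 = (−(2/5)y + 6/5)(−5y**4 − 25y**3 + 185y**2 + 1345y + 2100) + (14y**3 − 518y − 1176)
  −5y**4 − 25y**3 + 185y**2 + 1345y + 2100 = (−(5/14)y − 25/14)(14y**3 − 518y − 1176) + (0)
Last nonzero remainder: 14y**3 − 518y − 1176. Dividing through by 14 gives the monic gcd y**3 − 37y − 84.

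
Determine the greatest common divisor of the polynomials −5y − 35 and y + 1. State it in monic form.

1

Repeated division with remainder:
  −5y − 35 = (−5)(y + 1) + (−30)
  y + 1 = (−(1/30)y − 1/30)(−30) + (0)
The last nonzero remainder is the constant −30, so the polynomials are coprime and gcd = 1.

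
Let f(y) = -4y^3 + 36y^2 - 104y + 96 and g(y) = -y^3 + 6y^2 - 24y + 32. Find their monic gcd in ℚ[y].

y - 2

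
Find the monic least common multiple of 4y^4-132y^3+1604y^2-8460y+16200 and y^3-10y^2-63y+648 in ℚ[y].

By polynomial division,
  4y^4-132y^3+1604y^2-8460y+16200 = (4y-92)(y^3-10y^2-63y+648) + (936y^2-16848y+75816)
  y^3-10y^2-63y+648 = ((1/936)y+1/117)(936y^2-16848y+75816) + (0)
Last nonzero remainder: 936y^2-16848y+75816. Dividing through by 936 gives the monic gcd y^2-18y+81.
Then lcm(f, g) = f·g / gcd(f, g); expanding and making the result monic gives the answer.

y^5-25y^4+137y^3+1093y^2-12870y+32400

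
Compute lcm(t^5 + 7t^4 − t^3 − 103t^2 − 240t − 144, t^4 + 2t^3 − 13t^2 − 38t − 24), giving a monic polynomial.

t^6 + 9t^5 + 13t^4 − 105t^3 − 446t^2 − 624t − 288

Repeated division with remainder:
  t^5 + 7t^4 − t^3 − 103t^2 − 240t − 144 = (t + 5)(t^4 + 2t^3 − 13t^2 − 38t − 24) + (2t^3 − 26t − 24)
  t^4 + 2t^3 − 13t^2 − 38t − 24 = ((1/2)t + 1)(2t^3 − 26t − 24) + (0)
Last nonzero remainder: 2t^3 − 26t − 24. Dividing through by 2 gives the monic gcd t^3 − 13t − 12.
Then lcm(f, g) = f·g / gcd(f, g); expanding and making the result monic gives the answer.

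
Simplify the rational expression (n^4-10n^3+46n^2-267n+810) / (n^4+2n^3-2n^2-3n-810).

(n-6)/(n+6)

Euclidean algorithm in ℚ[n]:
  n^4-10n^3+46n^2-267n+810 = (n^4+2n^3-2n^2-3n-810) + (-12n^3+48n^2-264n+1620)
  n^4+2n^3-2n^2-3n-810 = (-(1/12)n-1/2)(-12n^3+48n^2-264n+1620) + (0)
Last nonzero remainder: -12n^3+48n^2-264n+1620. Dividing through by -12 gives the monic gcd n^3-4n^2+22n-135.
Cancel n^3-4n^2+22n-135 from numerator and denominator to get the reduced form.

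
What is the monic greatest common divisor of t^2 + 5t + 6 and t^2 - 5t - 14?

Repeated division with remainder:
  t^2 + 5t + 6 = (t^2 - 5t - 14) + (10t + 20)
  t^2 - 5t - 14 = ((1/10)t - 7/10)(10t + 20) + (0)
Last nonzero remainder: 10t + 20. Dividing through by 10 gives the monic gcd t + 2.

t + 2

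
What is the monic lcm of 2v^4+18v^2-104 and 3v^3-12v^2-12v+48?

v^5-4v^4+9v^3-36v^2-52v+208

Repeated division with remainder:
  2v^4+18v^2-104 = ((2/3)v+8/3)(3v^3-12v^2-12v+48) + (58v^2-232)
  3v^3-12v^2-12v+48 = ((3/58)v-6/29)(58v^2-232) + (0)
Last nonzero remainder: 58v^2-232. Dividing through by 58 gives the monic gcd v^2-4.
Then lcm(f, g) = f·g / gcd(f, g); expanding and making the result monic gives the answer.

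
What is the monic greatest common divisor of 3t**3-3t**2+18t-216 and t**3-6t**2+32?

Euclidean algorithm in ℚ[t]:
  3t**3-3t**2+18t-216 = (3)(t**3-6t**2+32) + (15t**2+18t-312)
  t**3-6t**2+32 = ((1/15)t-12/25)(15t**2+18t-312) + ((736/25)t-2944/25)
  15t**2+18t-312 = ((375/736)t+975/368)((736/25)t-2944/25) + (0)
Last nonzero remainder: (736/25)t-2944/25. Dividing through by 736/25 gives the monic gcd t-4.

t-4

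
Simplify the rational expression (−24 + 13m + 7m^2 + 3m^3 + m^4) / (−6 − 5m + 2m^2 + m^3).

(−8 + 7m + m^3)/(−2 − m + m^2)

Euclidean algorithm in ℚ[m]:
  m^4 + 3m^3 + 7m^2 + 13m − 24 = (m + 1)(m^3 + 2m^2 − 5m − 6) + (10m^2 + 24m − 18)
  m^3 + 2m^2 − 5m − 6 = ((1/10)m − 1/25)(10m^2 + 24m − 18) + (−(56/25)m − 168/25)
  10m^2 + 24m − 18 = (−(125/28)m + 75/28)(−(56/25)m − 168/25) + (0)
Last nonzero remainder: −(56/25)m − 168/25. Dividing through by −56/25 gives the monic gcd m + 3.
Cancel m + 3 from numerator and denominator to get the reduced form.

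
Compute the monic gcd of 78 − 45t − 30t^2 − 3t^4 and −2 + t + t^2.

−2 + t + t^2

Euclidean algorithm in ℚ[t]:
  −3t^4 − 30t^2 − 45t + 78 = (−3t^2 + 3t − 39)(t^2 + t − 2) + (0)
The last nonzero remainder t^2 + t − 2 is already monic.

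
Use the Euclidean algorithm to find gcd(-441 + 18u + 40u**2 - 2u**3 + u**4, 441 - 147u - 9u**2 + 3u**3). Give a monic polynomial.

Repeated division with remainder:
  u**4 - 2u**3 + 40u**2 + 18u - 441 = ((1/3)u + 1/3)(3u**3 - 9u**2 - 147u + 441) + (92u**2 - 80u - 588)
  3u**3 - 9u**2 - 147u + 441 = ((3/92)u - 147/2116)(92u**2 - 80u - 588) + (-(70560/529)u + 211680/529)
  92u**2 - 80u - 588 = (-(12167/17640)u - 529/360)(-(70560/529)u + 211680/529) + (0)
Last nonzero remainder: -(70560/529)u + 211680/529. Dividing through by -70560/529 gives the monic gcd u - 3.

-3 + u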